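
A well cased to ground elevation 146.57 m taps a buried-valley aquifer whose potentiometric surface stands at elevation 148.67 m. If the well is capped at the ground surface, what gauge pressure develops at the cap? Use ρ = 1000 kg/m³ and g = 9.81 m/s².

Head above the cap: Δh = 148.67 − 146.57 = 2.10 m.
P = ρgΔh = 1000 × 9.81 × 2.10 = 20601 Pa ≈ 20.6 kPa.

P ≈ 20.6 kPa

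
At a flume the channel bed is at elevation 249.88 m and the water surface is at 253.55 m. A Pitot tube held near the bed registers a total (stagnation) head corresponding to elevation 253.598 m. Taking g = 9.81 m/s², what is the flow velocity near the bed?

Near the bed, under hydrostatic conditions, the piezometric head (z + ψ) equals the free-surface elevation, 253.55 m.
Velocity head = total − piezometric = 253.598 − 253.55 = 0.048 m.
v = √(2g·h_v) = √(2 × 9.81 × 0.048) = 0.970 m/s.

v ≈ 0.970 m/s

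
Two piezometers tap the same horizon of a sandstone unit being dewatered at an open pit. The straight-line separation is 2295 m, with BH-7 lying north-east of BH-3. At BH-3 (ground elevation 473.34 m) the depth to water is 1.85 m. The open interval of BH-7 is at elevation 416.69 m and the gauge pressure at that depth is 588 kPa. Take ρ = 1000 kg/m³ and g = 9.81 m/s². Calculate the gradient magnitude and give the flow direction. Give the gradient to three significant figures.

i ≈ 0.00224; groundwater flows toward the south-west

Total head at BH-3: h = 473.34 − 1.85 = 471.49 m.
Pressure head at BH-7: ψ = P/(ρg) = 588×1000 / (1000 × 9.81) = 59.94 m.
Total head at BH-7: h = z + ψ = 416.69 + 59.94 = 476.63 m.
Head difference: h(BH-3) − h(BH-7) = 471.49 − 476.63 = -5.14 m.
Hydraulic gradient: i = |Δh| / L = 5.14 / 2295 = 0.00224.
Flow is from higher to lower head: from BH-7 toward BH-3, i.e. toward the south-west.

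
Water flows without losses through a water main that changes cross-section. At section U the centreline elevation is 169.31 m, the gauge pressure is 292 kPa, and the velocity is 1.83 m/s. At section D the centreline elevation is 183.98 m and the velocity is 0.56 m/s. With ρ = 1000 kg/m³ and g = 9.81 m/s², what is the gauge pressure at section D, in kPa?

Pressure head at U: ψ₁ = P₁/(ρg) = 292×1000 / (1000 × 9.81) = 29.77 m.
Velocity heads: v₁²/2g = 1.83²/19.62 = 0.171 m; v₂²/2g = 0.56²/19.62 = 0.016 m.
Total head H = z₁ + ψ₁ + v₁²/2g = 169.31 + 29.77 + 0.171 = 199.25 m.
ψ₂ = H − z₂ − v₂²/2g = 199.25 − 183.98 − 0.016 = 15.25 m.
P₂ = ρgψ₂ = 1000 × 9.81 × 15.25 ≈ 150 kPa.

P₂ ≈ 150 kPa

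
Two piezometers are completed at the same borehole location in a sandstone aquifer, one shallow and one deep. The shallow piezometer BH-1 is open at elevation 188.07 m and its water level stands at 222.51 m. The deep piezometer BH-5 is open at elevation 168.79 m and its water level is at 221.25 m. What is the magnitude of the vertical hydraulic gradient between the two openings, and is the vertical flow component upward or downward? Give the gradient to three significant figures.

Total head at BH-1: h = 222.51 m (water level in the standpipe).
Total head at BH-5: h = 221.25 m.
Δh = h(BH-1) − h(BH-5) = 222.51 − 221.25 = 1.26 m.
Vertical separation Δz = 188.07 − 168.79 = 19.28 m.
|i_v| = |Δh| / Δz = 1.26 / 19.28 = 0.0654.
Head is higher in the shallow piezometer, so vertical flow is downward (recharge condition).

|i_v| ≈ 0.0654; vertical flow is downward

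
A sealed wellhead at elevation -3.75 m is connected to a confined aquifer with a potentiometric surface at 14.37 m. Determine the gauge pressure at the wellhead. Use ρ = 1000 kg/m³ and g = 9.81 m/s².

Head above the cap: Δh = 14.37 − (-3.75) = 18.12 m.
P = ρgΔh = 1000 × 9.81 × 18.12 = 177757 Pa ≈ 178 kPa.

P ≈ 178 kPa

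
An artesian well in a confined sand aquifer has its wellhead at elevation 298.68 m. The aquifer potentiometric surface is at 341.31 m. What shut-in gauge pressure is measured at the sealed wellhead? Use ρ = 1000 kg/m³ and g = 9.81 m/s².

Head above the cap: Δh = 341.31 − 298.68 = 42.63 m.
P = ρgΔh = 1000 × 9.81 × 42.63 = 418200 Pa ≈ 418 kPa.

P ≈ 418 kPa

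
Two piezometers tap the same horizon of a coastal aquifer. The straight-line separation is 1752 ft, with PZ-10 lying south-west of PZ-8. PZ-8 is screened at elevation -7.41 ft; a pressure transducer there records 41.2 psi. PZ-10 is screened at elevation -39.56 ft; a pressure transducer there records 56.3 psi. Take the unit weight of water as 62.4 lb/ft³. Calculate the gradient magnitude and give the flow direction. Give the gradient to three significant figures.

i ≈ 0.00154; groundwater flows toward the north-east

Pressure head at PZ-8: ψ = 144·P/γ = 144 × 41.2 / 62.4 = 95.08 ft.
Total head at PZ-8: h = z + ψ = -7.41 + 95.08 = 87.67 ft.
Pressure head at PZ-10: ψ = 144·P/γ = 144 × 56.3 / 62.4 = 129.92 ft.
Total head at PZ-10: h = z + ψ = -39.56 + 129.92 = 90.36 ft.
Head difference: h(PZ-8) − h(PZ-10) = 87.67 − 90.36 = -2.69 ft.
Hydraulic gradient: i = |Δh| / L = 2.69 / 1752 = 0.00154.
Flow is from higher to lower head: from PZ-10 toward PZ-8, i.e. toward the north-east.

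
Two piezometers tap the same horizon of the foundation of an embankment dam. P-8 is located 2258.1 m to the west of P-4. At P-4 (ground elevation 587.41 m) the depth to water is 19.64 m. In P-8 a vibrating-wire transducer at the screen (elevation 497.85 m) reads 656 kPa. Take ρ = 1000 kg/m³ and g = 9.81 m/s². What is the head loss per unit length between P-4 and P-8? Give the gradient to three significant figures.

i ≈ 0.00135 m/m

Total head at P-4: h = 587.41 − 19.64 = 567.77 m.
Pressure head at P-8: ψ = P/(ρg) = 656×1000 / (1000 × 9.81) = 66.87 m.
Total head at P-8: h = z + ψ = 497.85 + 66.87 = 564.72 m.
Head difference: h(P-4) − h(P-8) = 567.77 − 564.72 = 3.05 m.
Hydraulic gradient: i = |Δh| / L = 3.05 / 2258.1 = 0.00135.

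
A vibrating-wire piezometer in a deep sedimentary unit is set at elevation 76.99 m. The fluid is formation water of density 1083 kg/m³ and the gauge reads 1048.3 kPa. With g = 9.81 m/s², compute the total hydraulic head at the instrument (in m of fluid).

h ≈ 175.66 m

ψ = P/(ρg) = 1048.3×1000 / (1083 × 9.81) = 98.67 m.
h = z + ψ = 76.99 + 98.67 = 175.66 m.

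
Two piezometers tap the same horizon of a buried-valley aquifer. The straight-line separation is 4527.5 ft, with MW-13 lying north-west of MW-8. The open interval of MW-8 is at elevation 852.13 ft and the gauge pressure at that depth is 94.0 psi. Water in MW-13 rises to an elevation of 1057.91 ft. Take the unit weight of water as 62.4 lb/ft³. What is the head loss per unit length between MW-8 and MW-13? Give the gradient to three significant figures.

Pressure head at MW-8: ψ = 144·P/γ = 144 × 94.0 / 62.4 = 216.92 ft.
Total head at MW-8: h = z + ψ = 852.13 + 216.92 = 1069.05 ft.
Total head at MW-13: h = 1057.91 ft (water level in the piezometer is the total head).
Head difference: h(MW-8) − h(MW-13) = 1069.05 − 1057.91 = 11.14 ft.
Hydraulic gradient: i = |Δh| / L = 11.14 / 4527.5 = 0.00246.

i ≈ 0.00246 ft/ft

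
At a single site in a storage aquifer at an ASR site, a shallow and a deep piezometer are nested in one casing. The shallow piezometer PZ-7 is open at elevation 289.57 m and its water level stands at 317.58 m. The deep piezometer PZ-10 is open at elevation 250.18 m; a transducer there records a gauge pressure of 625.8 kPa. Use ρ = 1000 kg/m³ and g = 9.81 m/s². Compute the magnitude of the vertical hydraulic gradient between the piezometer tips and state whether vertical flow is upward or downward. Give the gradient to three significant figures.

Total head at PZ-7: h = 317.58 m (water level in the standpipe).
Pressure head at PZ-10: ψ = P/(ρg) = 625.8×1000 / (1000 × 9.81) = 63.79 m.
Total head at PZ-10: h = z + ψ = 250.18 + 63.79 = 313.97 m.
Δh = h(PZ-7) − h(PZ-10) = 317.58 − 313.97 = 3.61 m.
Vertical separation Δz = 289.57 − 250.18 = 39.39 m.
|i_v| = |Δh| / Δz = 3.61 / 39.39 = 0.0916.
Head is higher in the shallow piezometer, so vertical flow is downward (recharge condition).

|i_v| ≈ 0.0916; vertical flow is downward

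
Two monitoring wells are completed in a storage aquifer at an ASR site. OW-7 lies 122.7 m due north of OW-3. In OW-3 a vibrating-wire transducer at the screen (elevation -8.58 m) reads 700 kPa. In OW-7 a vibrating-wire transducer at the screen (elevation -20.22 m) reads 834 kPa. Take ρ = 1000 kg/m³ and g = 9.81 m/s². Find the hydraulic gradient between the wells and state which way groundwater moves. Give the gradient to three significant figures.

Pressure head at OW-3: ψ = P/(ρg) = 700×1000 / (1000 × 9.81) = 71.36 m.
Total head at OW-3: h = z + ψ = -8.58 + 71.36 = 62.78 m.
Pressure head at OW-7: ψ = P/(ρg) = 834×1000 / (1000 × 9.81) = 85.02 m.
Total head at OW-7: h = z + ψ = -20.22 + 85.02 = 64.80 m.
Head difference: h(OW-3) − h(OW-7) = 62.78 − 64.80 = -2.02 m.
Hydraulic gradient: i = |Δh| / L = 2.02 / 122.7 = 0.0165.
Flow is from higher to lower head: from OW-7 toward OW-3, i.e. toward the south.

i ≈ 0.0165; groundwater flows toward the south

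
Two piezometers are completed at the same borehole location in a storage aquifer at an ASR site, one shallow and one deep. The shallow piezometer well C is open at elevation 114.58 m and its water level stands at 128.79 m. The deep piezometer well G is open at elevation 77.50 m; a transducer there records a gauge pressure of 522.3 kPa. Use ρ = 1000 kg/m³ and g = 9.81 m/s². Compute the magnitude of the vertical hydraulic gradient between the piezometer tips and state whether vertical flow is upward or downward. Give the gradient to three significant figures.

Total head at well C: h = 128.79 m (water level in the standpipe).
Pressure head at well G: ψ = P/(ρg) = 522.3×1000 / (1000 × 9.81) = 53.24 m.
Total head at well G: h = z + ψ = 77.50 + 53.24 = 130.74 m.
Δh = h(well C) − h(well G) = 128.79 − 130.74 = -1.95 m.
Vertical separation Δz = 114.58 − 77.50 = 37.08 m.
|i_v| = |Δh| / Δz = 1.95 / 37.08 = 0.0526.
Head is higher in the deep piezometer, so vertical flow is upward (discharge condition).

|i_v| ≈ 0.0526; vertical flow is upward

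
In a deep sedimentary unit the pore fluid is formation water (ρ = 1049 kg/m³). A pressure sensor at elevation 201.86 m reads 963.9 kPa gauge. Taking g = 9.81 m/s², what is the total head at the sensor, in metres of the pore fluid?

h ≈ 295.53 m

ψ = P/(ρg) = 963.9×1000 / (1049 × 9.81) = 93.67 m.
h = z + ψ = 201.86 + 93.67 = 295.53 m.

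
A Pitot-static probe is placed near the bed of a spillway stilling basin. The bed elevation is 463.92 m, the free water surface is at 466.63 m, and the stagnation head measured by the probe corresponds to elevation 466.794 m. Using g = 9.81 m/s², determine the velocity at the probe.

Near the bed, under hydrostatic conditions, the piezometric head (z + ψ) equals the free-surface elevation, 466.63 m.
Velocity head = total − piezometric = 466.794 − 466.63 = 0.164 m.
v = √(2g·h_v) = √(2 × 9.81 × 0.164) = 1.79 m/s.

v ≈ 1.79 m/s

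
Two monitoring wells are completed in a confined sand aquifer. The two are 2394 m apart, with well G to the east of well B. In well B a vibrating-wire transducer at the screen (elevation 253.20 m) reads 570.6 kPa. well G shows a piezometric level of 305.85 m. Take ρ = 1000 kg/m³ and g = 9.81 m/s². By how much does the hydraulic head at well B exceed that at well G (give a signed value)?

Pressure head at well B: ψ = P/(ρg) = 570.6×1000 / (1000 × 9.81) = 58.17 m.
Total head at well B: h = z + ψ = 253.20 + 58.17 = 311.37 m.
Total head at well G: h = 305.85 m (water level in the piezometer is the total head).
Head difference: h(well B) − h(well G) = 311.37 − 305.85 = 5.52 m.

Δh ≈ 5.52 m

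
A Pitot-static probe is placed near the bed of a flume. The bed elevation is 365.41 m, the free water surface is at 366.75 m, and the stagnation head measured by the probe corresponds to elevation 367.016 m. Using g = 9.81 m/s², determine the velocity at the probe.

Near the bed, under hydrostatic conditions, the piezometric head (z + ψ) equals the free-surface elevation, 366.75 m.
Velocity head = total − piezometric = 367.016 − 366.75 = 0.266 m.
v = √(2g·h_v) = √(2 × 9.81 × 0.266) = 2.28 m/s.

v ≈ 2.28 m/s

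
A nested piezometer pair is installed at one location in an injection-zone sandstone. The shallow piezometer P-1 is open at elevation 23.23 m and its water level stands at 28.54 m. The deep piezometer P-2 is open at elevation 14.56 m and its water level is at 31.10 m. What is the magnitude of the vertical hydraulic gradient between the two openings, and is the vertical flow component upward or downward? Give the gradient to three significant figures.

Total head at P-1: h = 28.54 m (water level in the standpipe).
Total head at P-2: h = 31.10 m.
Δh = h(P-1) − h(P-2) = 28.54 − 31.10 = -2.56 m.
Vertical separation Δz = 23.23 − 14.56 = 8.67 m.
|i_v| = |Δh| / Δz = 2.56 / 8.67 = 0.295.
Head is higher in the deep piezometer, so vertical flow is upward (discharge condition).

|i_v| ≈ 0.295; vertical flow is upward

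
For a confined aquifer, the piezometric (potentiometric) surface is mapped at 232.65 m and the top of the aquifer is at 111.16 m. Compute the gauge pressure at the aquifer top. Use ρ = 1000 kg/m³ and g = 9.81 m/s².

Pressure head at the aquifer top: ψ = h − z = 232.65 − 111.16 = 121.49 m.
P = ρgψ = 1000 × 9.81 × 121.49 = 1191817 Pa ≈ 1190 kPa.

P ≈ 1190 kPa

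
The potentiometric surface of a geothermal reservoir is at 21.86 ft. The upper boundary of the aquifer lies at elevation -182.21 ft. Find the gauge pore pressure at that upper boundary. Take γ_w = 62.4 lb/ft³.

P ≈ 88.4 psi

Pressure head at the aquifer top: ψ = h − z = 21.86 − (-182.21) = 204.07 ft.
P = γψ/144 = 62.4 × 204.07 / 144 = 88.4 psi.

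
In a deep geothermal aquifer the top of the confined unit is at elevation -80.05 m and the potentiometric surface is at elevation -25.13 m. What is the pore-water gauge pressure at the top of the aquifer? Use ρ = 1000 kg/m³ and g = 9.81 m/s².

P ≈ 539 kPa

Pressure head at the aquifer top: ψ = h − z = -25.13 − (-80.05) = 54.92 m.
P = ρgψ = 1000 × 9.81 × 54.92 = 538765 Pa ≈ 539 kPa.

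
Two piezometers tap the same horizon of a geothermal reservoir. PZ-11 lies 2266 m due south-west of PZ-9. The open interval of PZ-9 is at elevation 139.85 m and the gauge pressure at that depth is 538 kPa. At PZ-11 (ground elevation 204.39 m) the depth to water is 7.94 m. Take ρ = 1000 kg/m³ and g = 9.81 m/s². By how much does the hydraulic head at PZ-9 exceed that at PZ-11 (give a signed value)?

Δh ≈ -1.76 m

Pressure head at PZ-9: ψ = P/(ρg) = 538×1000 / (1000 × 9.81) = 54.84 m.
Total head at PZ-9: h = z + ψ = 139.85 + 54.84 = 194.69 m.
Total head at PZ-11: h = 204.39 − 7.94 = 196.45 m.
Head difference: h(PZ-9) − h(PZ-11) = 194.69 − 196.45 = -1.76 m.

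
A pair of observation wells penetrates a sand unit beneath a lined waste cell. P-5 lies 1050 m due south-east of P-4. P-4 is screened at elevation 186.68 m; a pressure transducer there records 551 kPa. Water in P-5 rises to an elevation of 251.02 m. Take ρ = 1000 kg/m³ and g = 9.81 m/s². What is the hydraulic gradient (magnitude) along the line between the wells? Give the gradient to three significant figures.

Pressure head at P-4: ψ = P/(ρg) = 551×1000 / (1000 × 9.81) = 56.17 m.
Total head at P-4: h = z + ψ = 186.68 + 56.17 = 242.85 m.
Total head at P-5: h = 251.02 m (water level in the piezometer is the total head).
Head difference: h(P-4) − h(P-5) = 242.85 − 251.02 = -8.17 m.
Hydraulic gradient: i = |Δh| / L = 8.17 / 1050 = 0.00778.

i ≈ 0.00778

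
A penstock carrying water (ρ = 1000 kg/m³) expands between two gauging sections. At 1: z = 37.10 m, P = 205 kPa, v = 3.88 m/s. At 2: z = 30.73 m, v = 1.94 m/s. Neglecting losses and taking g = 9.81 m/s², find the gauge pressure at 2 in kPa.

Pressure head at 1: ψ₁ = P₁/(ρg) = 205×1000 / (1000 × 9.81) = 20.90 m.
Velocity heads: v₁²/2g = 3.88²/19.62 = 0.767 m; v₂²/2g = 1.94²/19.62 = 0.192 m.
Total head H = z₁ + ψ₁ + v₁²/2g = 37.10 + 20.90 + 0.767 = 58.77 m.
ψ₂ = H − z₂ − v₂²/2g = 58.77 − 30.73 − 0.192 = 27.85 m.
P₂ = ρgψ₂ = 1000 × 9.81 × 27.85 ≈ 273 kPa.

P₂ ≈ 273 kPa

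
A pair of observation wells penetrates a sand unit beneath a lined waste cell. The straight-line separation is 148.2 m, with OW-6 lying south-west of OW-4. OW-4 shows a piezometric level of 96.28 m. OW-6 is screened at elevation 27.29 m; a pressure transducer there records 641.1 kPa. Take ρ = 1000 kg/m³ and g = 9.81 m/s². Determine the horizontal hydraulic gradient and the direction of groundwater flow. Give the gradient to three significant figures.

i ≈ 0.0246; groundwater flows toward the south-west

Total head at OW-4: h = 96.28 m (water level in the piezometer is the total head).
Pressure head at OW-6: ψ = P/(ρg) = 641.1×1000 / (1000 × 9.81) = 65.35 m.
Total head at OW-6: h = z + ψ = 27.29 + 65.35 = 92.64 m.
Head difference: h(OW-4) − h(OW-6) = 96.28 − 92.64 = 3.64 m.
Hydraulic gradient: i = |Δh| / L = 3.64 / 148.2 = 0.0246.
Flow is from higher to lower head: from OW-4 toward OW-6, i.e. toward the south-west.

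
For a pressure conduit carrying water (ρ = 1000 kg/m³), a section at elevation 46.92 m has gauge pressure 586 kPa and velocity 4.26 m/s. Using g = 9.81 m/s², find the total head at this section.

h ≈ 107.58 m

Pressure head ψ = P/(ρg) = 586×1000 / (1000 × 9.81) = 59.73 m.
Velocity head = v²/(2g) = 4.26² / (2 × 9.81) = 0.925 m.
h = z + ψ + v²/(2g) = 46.92 + 59.73 + 0.925 = 107.58 m.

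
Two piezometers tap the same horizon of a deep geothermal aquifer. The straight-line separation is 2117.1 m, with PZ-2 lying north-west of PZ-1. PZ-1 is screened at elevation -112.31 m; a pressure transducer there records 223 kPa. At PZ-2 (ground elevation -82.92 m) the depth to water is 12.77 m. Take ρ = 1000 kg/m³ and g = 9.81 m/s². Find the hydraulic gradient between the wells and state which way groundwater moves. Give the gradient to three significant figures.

i ≈ 0.00289; groundwater flows toward the north-west

Pressure head at PZ-1: ψ = P/(ρg) = 223×1000 / (1000 × 9.81) = 22.73 m.
Total head at PZ-1: h = z + ψ = -112.31 + 22.73 = -89.58 m.
Total head at PZ-2: h = -82.92 − 12.77 = -95.69 m.
Head difference: h(PZ-1) − h(PZ-2) = -89.58 − (-95.69) = 6.11 m.
Hydraulic gradient: i = |Δh| / L = 6.11 / 2117.1 = 0.00289.
Flow is from higher to lower head: from PZ-1 toward PZ-2, i.e. toward the north-west.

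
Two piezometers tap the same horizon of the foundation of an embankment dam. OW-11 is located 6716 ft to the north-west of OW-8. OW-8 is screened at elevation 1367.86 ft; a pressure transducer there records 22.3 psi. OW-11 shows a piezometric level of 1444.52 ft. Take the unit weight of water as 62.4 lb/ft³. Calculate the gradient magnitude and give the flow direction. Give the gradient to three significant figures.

i ≈ 0.00375; groundwater flows toward the south-east

Pressure head at OW-8: ψ = 144·P/γ = 144 × 22.3 / 62.4 = 51.46 ft.
Total head at OW-8: h = z + ψ = 1367.86 + 51.46 = 1419.32 ft.
Total head at OW-11: h = 1444.52 ft (water level in the piezometer is the total head).
Head difference: h(OW-8) − h(OW-11) = 1419.32 − 1444.52 = -25.20 ft.
Hydraulic gradient: i = |Δh| / L = 25.20 / 6716 = 0.00375.
Flow is from higher to lower head: from OW-11 toward OW-8, i.e. toward the south-east.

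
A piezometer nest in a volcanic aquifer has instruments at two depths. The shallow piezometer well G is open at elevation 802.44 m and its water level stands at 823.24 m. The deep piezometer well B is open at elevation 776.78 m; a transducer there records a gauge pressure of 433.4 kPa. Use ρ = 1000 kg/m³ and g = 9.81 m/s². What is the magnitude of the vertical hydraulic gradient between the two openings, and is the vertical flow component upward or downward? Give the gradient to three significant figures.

Total head at well G: h = 823.24 m (water level in the standpipe).
Pressure head at well B: ψ = P/(ρg) = 433.4×1000 / (1000 × 9.81) = 44.18 m.
Total head at well B: h = z + ψ = 776.78 + 44.18 = 820.96 m.
Δh = h(well G) − h(well B) = 823.24 − 820.96 = 2.28 m.
Vertical separation Δz = 802.44 − 776.78 = 25.66 m.
|i_v| = |Δh| / Δz = 2.28 / 25.66 = 0.0889.
Head is higher in the shallow piezometer, so vertical flow is downward (recharge condition).

|i_v| ≈ 0.0889; vertical flow is downward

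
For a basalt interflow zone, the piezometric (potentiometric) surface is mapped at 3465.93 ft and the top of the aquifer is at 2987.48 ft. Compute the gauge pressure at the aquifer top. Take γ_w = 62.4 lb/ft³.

Pressure head at the aquifer top: ψ = h − z = 3465.93 − 2987.48 = 478.45 ft.
P = γψ/144 = 62.4 × 478.45 / 144 = 207 psi.

P ≈ 207 psi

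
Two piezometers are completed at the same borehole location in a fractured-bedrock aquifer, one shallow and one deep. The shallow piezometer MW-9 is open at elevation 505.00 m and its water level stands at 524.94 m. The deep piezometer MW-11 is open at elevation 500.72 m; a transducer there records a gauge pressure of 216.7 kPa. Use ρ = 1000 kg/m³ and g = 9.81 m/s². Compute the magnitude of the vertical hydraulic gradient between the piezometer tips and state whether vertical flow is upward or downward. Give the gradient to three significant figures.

|i_v| ≈ 0.498; vertical flow is downward

Total head at MW-9: h = 524.94 m (water level in the standpipe).
Pressure head at MW-11: ψ = P/(ρg) = 216.7×1000 / (1000 × 9.81) = 22.09 m.
Total head at MW-11: h = z + ψ = 500.72 + 22.09 = 522.81 m.
Δh = h(MW-9) − h(MW-11) = 524.94 − 522.81 = 2.13 m.
Vertical separation Δz = 505.00 − 500.72 = 4.28 m.
|i_v| = |Δh| / Δz = 2.13 / 4.28 = 0.498.
Head is higher in the shallow piezometer, so vertical flow is downward (recharge condition).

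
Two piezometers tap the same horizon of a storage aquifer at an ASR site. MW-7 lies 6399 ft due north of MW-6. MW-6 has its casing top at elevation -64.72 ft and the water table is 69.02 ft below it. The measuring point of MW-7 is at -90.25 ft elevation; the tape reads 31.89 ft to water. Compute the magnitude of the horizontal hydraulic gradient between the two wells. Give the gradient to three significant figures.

i ≈ 0.00181

Total head at MW-6: h = -64.72 − 69.02 = -133.74 ft.
Total head at MW-7: h = -90.25 − 31.89 = -122.14 ft.
Head difference: h(MW-6) − h(MW-7) = -133.74 − (-122.14) = -11.60 ft.
Hydraulic gradient: i = |Δh| / L = 11.60 / 6399 = 0.00181.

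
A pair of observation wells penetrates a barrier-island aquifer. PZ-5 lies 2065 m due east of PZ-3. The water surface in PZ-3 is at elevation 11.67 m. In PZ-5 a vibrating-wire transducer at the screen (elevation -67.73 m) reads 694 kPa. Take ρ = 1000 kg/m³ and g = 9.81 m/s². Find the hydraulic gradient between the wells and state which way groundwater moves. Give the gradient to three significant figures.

i ≈ 0.00419; groundwater flows toward the east

Total head at PZ-3: h = 11.67 m (water level in the piezometer is the total head).
Pressure head at PZ-5: ψ = P/(ρg) = 694×1000 / (1000 × 9.81) = 70.74 m.
Total head at PZ-5: h = z + ψ = -67.73 + 70.74 = 3.01 m.
Head difference: h(PZ-3) − h(PZ-5) = 11.67 − 3.01 = 8.66 m.
Hydraulic gradient: i = |Δh| / L = 8.66 / 2065 = 0.00419.
Flow is from higher to lower head: from PZ-3 toward PZ-5, i.e. toward the east.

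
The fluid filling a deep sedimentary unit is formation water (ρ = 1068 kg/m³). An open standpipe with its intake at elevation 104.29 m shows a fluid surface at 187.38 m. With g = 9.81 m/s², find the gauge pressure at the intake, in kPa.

Pressure head ψ = h − z = 187.38 − 104.29 = 83.09 m.
P = ρgψ = 1068 × 9.81 × 83.09 = 870541 Pa ≈ 871 kPa.

P ≈ 871 kPa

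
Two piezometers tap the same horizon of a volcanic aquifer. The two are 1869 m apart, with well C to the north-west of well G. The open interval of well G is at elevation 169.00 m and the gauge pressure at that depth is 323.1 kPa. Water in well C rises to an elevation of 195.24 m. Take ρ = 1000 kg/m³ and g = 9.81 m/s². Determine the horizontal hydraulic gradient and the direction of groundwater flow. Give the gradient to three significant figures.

Pressure head at well G: ψ = P/(ρg) = 323.1×1000 / (1000 × 9.81) = 32.94 m.
Total head at well G: h = z + ψ = 169.00 + 32.94 = 201.94 m.
Total head at well C: h = 195.24 m (water level in the piezometer is the total head).
Head difference: h(well G) − h(well C) = 201.94 − 195.24 = 6.70 m.
Hydraulic gradient: i = |Δh| / L = 6.70 / 1869 = 0.00358.
Flow is from higher to lower head: from well G toward well C, i.e. toward the north-west.

i ≈ 0.00358; groundwater flows toward the north-west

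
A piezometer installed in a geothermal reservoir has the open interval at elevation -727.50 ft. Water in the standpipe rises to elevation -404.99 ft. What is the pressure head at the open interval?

ψ ≈ 322.51 ft

Total head h = -404.99 ft (the water-surface elevation in the piezometer).
Pressure head ψ = h − z = -404.99 − (-727.50) = 322.51 ft.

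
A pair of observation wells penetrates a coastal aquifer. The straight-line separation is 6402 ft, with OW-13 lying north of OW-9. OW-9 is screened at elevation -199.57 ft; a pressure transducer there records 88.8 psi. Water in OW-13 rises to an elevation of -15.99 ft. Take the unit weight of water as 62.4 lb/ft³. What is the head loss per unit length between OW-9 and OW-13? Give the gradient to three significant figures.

Pressure head at OW-9: ψ = 144·P/γ = 144 × 88.8 / 62.4 = 204.92 ft.
Total head at OW-9: h = z + ψ = -199.57 + 204.92 = 5.35 ft.
Total head at OW-13: h = -15.99 ft (water level in the piezometer is the total head).
Head difference: h(OW-9) − h(OW-13) = 5.35 − (-15.99) = 21.34 ft.
Hydraulic gradient: i = |Δh| / L = 21.34 / 6402 = 0.00333.

i ≈ 0.00333 ft/ft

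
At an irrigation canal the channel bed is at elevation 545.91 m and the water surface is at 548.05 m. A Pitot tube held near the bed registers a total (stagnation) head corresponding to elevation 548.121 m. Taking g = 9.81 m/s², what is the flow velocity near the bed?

v ≈ 1.18 m/s

Near the bed, under hydrostatic conditions, the piezometric head (z + ψ) equals the free-surface elevation, 548.05 m.
Velocity head = total − piezometric = 548.121 − 548.05 = 0.071 m.
v = √(2g·h_v) = √(2 × 9.81 × 0.071) = 1.18 m/s.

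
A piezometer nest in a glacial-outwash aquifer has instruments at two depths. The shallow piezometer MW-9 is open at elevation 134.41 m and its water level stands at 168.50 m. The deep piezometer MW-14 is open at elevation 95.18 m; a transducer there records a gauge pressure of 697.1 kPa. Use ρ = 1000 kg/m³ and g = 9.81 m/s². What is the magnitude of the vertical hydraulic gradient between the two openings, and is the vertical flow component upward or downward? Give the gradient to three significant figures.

|i_v| ≈ 0.0576; vertical flow is downward

Total head at MW-9: h = 168.50 m (water level in the standpipe).
Pressure head at MW-14: ψ = P/(ρg) = 697.1×1000 / (1000 × 9.81) = 71.06 m.
Total head at MW-14: h = z + ψ = 95.18 + 71.06 = 166.24 m.
Δh = h(MW-9) − h(MW-14) = 168.50 − 166.24 = 2.26 m.
Vertical separation Δz = 134.41 − 95.18 = 39.23 m.
|i_v| = |Δh| / Δz = 2.26 / 39.23 = 0.0576.
Head is higher in the shallow piezometer, so vertical flow is downward (recharge condition).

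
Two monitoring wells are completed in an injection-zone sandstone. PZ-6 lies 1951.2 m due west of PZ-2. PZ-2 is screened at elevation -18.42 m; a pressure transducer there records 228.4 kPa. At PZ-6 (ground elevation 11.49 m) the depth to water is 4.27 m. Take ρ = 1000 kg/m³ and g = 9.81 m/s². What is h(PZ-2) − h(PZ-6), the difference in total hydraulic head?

Pressure head at PZ-2: ψ = P/(ρg) = 228.4×1000 / (1000 × 9.81) = 23.28 m.
Total head at PZ-2: h = z + ψ = -18.42 + 23.28 = 4.86 m.
Total head at PZ-6: h = 11.49 − 4.27 = 7.22 m.
Head difference: h(PZ-2) − h(PZ-6) = 4.86 − 7.22 = -2.36 m.

Δh ≈ -2.36 m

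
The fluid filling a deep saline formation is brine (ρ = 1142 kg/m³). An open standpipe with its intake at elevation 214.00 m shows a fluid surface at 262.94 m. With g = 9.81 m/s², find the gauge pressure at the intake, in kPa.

P ≈ 548 kPa

Pressure head ψ = h − z = 262.94 − 214.00 = 48.94 m.
P = ρgψ = 1142 × 9.81 × 48.94 = 548276 Pa ≈ 548 kPa.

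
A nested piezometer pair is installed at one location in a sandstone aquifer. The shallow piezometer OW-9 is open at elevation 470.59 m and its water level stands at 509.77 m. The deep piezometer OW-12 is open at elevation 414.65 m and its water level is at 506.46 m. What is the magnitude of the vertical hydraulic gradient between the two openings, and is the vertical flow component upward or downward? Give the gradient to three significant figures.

|i_v| ≈ 0.0592; vertical flow is downward

Total head at OW-9: h = 509.77 m (water level in the standpipe).
Total head at OW-12: h = 506.46 m.
Δh = h(OW-9) − h(OW-12) = 509.77 − 506.46 = 3.31 m.
Vertical separation Δz = 470.59 − 414.65 = 55.94 m.
|i_v| = |Δh| / Δz = 3.31 / 55.94 = 0.0592.
Head is higher in the shallow piezometer, so vertical flow is downward (recharge condition).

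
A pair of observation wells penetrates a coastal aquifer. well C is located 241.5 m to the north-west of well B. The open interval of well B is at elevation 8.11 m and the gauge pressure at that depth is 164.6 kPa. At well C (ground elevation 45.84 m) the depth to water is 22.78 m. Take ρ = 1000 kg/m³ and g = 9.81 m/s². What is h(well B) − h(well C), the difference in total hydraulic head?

Δh ≈ 1.83 m

Pressure head at well B: ψ = P/(ρg) = 164.6×1000 / (1000 × 9.81) = 16.78 m.
Total head at well B: h = z + ψ = 8.11 + 16.78 = 24.89 m.
Total head at well C: h = 45.84 − 22.78 = 23.06 m.
Head difference: h(well B) − h(well C) = 24.89 − 23.06 = 1.83 m.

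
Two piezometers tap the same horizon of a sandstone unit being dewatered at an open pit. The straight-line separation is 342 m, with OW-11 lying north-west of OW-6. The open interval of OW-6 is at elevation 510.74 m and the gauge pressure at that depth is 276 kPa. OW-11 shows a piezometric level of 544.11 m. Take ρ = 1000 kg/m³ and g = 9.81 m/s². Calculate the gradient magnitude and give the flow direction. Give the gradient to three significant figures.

Pressure head at OW-6: ψ = P/(ρg) = 276×1000 / (1000 × 9.81) = 28.13 m.
Total head at OW-6: h = z + ψ = 510.74 + 28.13 = 538.87 m.
Total head at OW-11: h = 544.11 m (water level in the piezometer is the total head).
Head difference: h(OW-6) − h(OW-11) = 538.87 − 544.11 = -5.24 m.
Hydraulic gradient: i = |Δh| / L = 5.24 / 342 = 0.0153.
Flow is from higher to lower head: from OW-11 toward OW-6, i.e. toward the south-east.

i ≈ 0.0153; groundwater flows toward the south-east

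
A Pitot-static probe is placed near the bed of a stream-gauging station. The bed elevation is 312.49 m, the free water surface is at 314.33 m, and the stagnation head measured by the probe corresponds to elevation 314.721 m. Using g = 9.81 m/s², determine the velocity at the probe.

v ≈ 2.77 m/s

Near the bed, under hydrostatic conditions, the piezometric head (z + ψ) equals the free-surface elevation, 314.33 m.
Velocity head = total − piezometric = 314.721 − 314.33 = 0.391 m.
v = √(2g·h_v) = √(2 × 9.81 × 0.391) = 2.77 m/s.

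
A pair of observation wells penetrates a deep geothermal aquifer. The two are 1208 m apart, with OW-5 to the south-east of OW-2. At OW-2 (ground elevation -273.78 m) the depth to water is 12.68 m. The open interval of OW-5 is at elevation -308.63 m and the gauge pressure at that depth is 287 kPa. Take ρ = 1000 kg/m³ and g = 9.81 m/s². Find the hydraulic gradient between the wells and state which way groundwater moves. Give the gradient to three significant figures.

i ≈ 0.00587; groundwater flows toward the north-west

Total head at OW-2: h = -273.78 − 12.68 = -286.46 m.
Pressure head at OW-5: ψ = P/(ρg) = 287×1000 / (1000 × 9.81) = 29.26 m.
Total head at OW-5: h = z + ψ = -308.63 + 29.26 = -279.37 m.
Head difference: h(OW-2) − h(OW-5) = -286.46 − (-279.37) = -7.09 m.
Hydraulic gradient: i = |Δh| / L = 7.09 / 1208 = 0.00587.
Flow is from higher to lower head: from OW-5 toward OW-2, i.e. toward the north-west.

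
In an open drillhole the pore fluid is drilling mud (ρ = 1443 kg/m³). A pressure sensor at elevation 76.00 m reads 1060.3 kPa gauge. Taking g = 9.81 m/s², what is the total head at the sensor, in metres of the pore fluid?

ψ = P/(ρg) = 1060.3×1000 / (1443 × 9.81) = 74.90 m.
h = z + ψ = 76.00 + 74.90 = 150.90 m.

h ≈ 150.90 m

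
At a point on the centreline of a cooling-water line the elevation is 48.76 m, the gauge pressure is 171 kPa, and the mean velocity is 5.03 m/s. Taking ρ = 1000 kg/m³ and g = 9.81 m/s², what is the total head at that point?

h ≈ 67.48 m

Pressure head ψ = P/(ρg) = 171×1000 / (1000 × 9.81) = 17.43 m.
Velocity head = v²/(2g) = 5.03² / (2 × 9.81) = 1.290 m.
h = z + ψ + v²/(2g) = 48.76 + 17.43 + 1.290 = 67.48 m.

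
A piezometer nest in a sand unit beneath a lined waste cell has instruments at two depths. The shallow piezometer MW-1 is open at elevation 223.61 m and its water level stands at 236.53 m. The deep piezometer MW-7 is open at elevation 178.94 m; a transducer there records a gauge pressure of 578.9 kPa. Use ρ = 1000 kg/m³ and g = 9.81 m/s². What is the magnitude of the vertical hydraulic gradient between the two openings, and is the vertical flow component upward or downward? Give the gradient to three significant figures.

Total head at MW-1: h = 236.53 m (water level in the standpipe).
Pressure head at MW-7: ψ = P/(ρg) = 578.9×1000 / (1000 × 9.81) = 59.01 m.
Total head at MW-7: h = z + ψ = 178.94 + 59.01 = 237.95 m.
Δh = h(MW-1) − h(MW-7) = 236.53 − 237.95 = -1.42 m.
Vertical separation Δz = 223.61 − 178.94 = 44.67 m.
|i_v| = |Δh| / Δz = 1.42 / 44.67 = 0.0318.
Head is higher in the deep piezometer, so vertical flow is upward (discharge condition).

|i_v| ≈ 0.0318; vertical flow is upward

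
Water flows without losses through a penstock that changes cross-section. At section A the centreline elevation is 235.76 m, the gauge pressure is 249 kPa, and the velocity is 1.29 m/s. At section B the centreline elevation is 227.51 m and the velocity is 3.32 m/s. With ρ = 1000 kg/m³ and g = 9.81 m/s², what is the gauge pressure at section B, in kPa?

Pressure head at A: ψ₁ = P₁/(ρg) = 249×1000 / (1000 × 9.81) = 25.38 m.
Velocity heads: v₁²/2g = 1.29²/19.62 = 0.085 m; v₂²/2g = 3.32²/19.62 = 0.562 m.
Total head H = z₁ + ψ₁ + v₁²/2g = 235.76 + 25.38 + 0.085 = 261.22 m.
ψ₂ = H − z₂ − v₂²/2g = 261.22 − 227.51 − 0.562 = 33.15 m.
P₂ = ρgψ₂ = 1000 × 9.81 × 33.15 ≈ 325 kPa.

P₂ ≈ 325 kPa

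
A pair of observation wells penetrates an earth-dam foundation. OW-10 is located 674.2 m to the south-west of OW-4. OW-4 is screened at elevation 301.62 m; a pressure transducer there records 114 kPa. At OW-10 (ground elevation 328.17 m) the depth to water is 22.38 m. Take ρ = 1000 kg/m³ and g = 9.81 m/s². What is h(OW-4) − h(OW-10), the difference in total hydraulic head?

Δh ≈ 7.45 m

Pressure head at OW-4: ψ = P/(ρg) = 114×1000 / (1000 × 9.81) = 11.62 m.
Total head at OW-4: h = z + ψ = 301.62 + 11.62 = 313.24 m.
Total head at OW-10: h = 328.17 − 22.38 = 305.79 m.
Head difference: h(OW-4) − h(OW-10) = 313.24 − 305.79 = 7.45 m.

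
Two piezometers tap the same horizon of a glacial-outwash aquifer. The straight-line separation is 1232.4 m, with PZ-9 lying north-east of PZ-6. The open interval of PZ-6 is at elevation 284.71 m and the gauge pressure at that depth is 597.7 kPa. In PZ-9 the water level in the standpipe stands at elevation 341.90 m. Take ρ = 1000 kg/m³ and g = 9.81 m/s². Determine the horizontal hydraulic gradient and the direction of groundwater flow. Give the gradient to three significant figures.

i ≈ 0.00303; groundwater flows toward the north-east

Pressure head at PZ-6: ψ = P/(ρg) = 597.7×1000 / (1000 × 9.81) = 60.93 m.
Total head at PZ-6: h = z + ψ = 284.71 + 60.93 = 345.64 m.
Total head at PZ-9: h = 341.90 m (water level in the piezometer is the total head).
Head difference: h(PZ-6) − h(PZ-9) = 345.64 − 341.90 = 3.74 m.
Hydraulic gradient: i = |Δh| / L = 3.74 / 1232.4 = 0.00303.
Flow is from higher to lower head: from PZ-6 toward PZ-9, i.e. toward the north-east.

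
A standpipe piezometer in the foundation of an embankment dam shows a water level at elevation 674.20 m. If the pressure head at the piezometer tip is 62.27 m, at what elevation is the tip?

z ≈ 611.93 m

z = h − ψ = 674.20 − 62.27 = 611.93 m.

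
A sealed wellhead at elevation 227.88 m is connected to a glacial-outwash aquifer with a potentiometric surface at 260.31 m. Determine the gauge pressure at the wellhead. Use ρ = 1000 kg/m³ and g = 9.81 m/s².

Head above the cap: Δh = 260.31 − 227.88 = 32.43 m.
P = ρgΔh = 1000 × 9.81 × 32.43 = 318138 Pa ≈ 318 kPa.

P ≈ 318 kPa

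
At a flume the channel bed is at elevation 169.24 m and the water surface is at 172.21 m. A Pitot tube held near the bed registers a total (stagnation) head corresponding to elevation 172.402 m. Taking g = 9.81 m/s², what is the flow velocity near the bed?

Near the bed, under hydrostatic conditions, the piezometric head (z + ψ) equals the free-surface elevation, 172.21 m.
Velocity head = total − piezometric = 172.402 − 172.21 = 0.192 m.
v = √(2g·h_v) = √(2 × 9.81 × 0.192) = 1.94 m/s.

v ≈ 1.94 m/s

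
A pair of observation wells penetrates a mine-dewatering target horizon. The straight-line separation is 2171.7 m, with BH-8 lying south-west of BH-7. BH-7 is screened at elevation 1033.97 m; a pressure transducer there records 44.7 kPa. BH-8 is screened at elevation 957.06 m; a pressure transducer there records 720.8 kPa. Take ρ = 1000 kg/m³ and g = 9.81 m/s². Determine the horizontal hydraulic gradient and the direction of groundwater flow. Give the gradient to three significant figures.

i ≈ 0.00368; groundwater flows toward the south-west

Pressure head at BH-7: ψ = P/(ρg) = 44.7×1000 / (1000 × 9.81) = 4.56 m.
Total head at BH-7: h = z + ψ = 1033.97 + 4.56 = 1038.53 m.
Pressure head at BH-8: ψ = P/(ρg) = 720.8×1000 / (1000 × 9.81) = 73.48 m.
Total head at BH-8: h = z + ψ = 957.06 + 73.48 = 1030.54 m.
Head difference: h(BH-7) − h(BH-8) = 1038.53 − 1030.54 = 7.99 m.
Hydraulic gradient: i = |Δh| / L = 7.99 / 2171.7 = 0.00368.
Flow is from higher to lower head: from BH-7 toward BH-8, i.e. toward the south-west.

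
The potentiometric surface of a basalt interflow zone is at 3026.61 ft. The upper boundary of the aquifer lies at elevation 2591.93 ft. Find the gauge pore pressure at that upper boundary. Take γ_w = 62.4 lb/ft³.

P ≈ 188 psi

Pressure head at the aquifer top: ψ = h − z = 3026.61 − 2591.93 = 434.68 ft.
P = γψ/144 = 62.4 × 434.68 / 144 = 188 psi.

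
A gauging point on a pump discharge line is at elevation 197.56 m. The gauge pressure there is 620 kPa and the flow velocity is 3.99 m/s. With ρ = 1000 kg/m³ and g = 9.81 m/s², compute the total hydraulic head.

Pressure head ψ = P/(ρg) = 620×1000 / (1000 × 9.81) = 63.20 m.
Velocity head = v²/(2g) = 3.99² / (2 × 9.81) = 0.811 m.
h = z + ψ + v²/(2g) = 197.56 + 63.20 + 0.811 = 261.57 m.

h ≈ 261.57 m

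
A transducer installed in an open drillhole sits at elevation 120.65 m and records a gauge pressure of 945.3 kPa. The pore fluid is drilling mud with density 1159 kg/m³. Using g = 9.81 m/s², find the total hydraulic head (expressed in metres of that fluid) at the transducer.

h ≈ 203.79 m

ψ = P/(ρg) = 945.3×1000 / (1159 × 9.81) = 83.14 m.
h = z + ψ = 120.65 + 83.14 = 203.79 m.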